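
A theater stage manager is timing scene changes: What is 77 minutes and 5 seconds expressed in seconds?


Minutes: 77
Extra seconds: 5
Seconds per minute: 60
Minutes to seconds: 77 x 60 = 4620
Total: 4620 + 5 = 4625

4625


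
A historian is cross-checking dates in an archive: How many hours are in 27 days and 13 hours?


Days: 27
Extra hours: 13
Hours per day: 24
Days to hours: 27 x 24 = 648
Total: 648 + 13 = 661

661


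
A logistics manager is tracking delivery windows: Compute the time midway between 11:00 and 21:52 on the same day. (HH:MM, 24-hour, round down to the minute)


Start time: 11:00 = 660 minutes from midnight
End time: 21:52 = 1312 minutes from midnight
Sum: 660 + 1312 = 1972
Midpoint: 1972 / 2 = 986 minutes
Convert: 986 / 60 = 16 hours, 26 minutes
Result: 16:26

16:26


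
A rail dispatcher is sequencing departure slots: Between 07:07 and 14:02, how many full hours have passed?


Start: 07:07
End: 14:02
Hour difference: 14 - 7 = 7 hours
Minute difference: 2 - 7 = -5 minutes
Total minutes: 415
Complete hours: 415 / 60 = 6 (remainder 55)

6


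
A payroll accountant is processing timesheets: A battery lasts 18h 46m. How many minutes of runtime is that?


Hours: 18
Extra minutes: 46
Minutes per hour: 60
Hours to minutes: 18 x 60 = 1080
Total: 1080 + 46 = 1126

1126


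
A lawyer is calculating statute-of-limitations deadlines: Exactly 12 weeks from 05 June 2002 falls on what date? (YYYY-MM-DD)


Start: 2002-06-05
Weeks to add: 12
Convert to days: 12 x 7 = 84 days
Add 84 days to 2002-06-05
Result: 2002-08-28

2002-08-28


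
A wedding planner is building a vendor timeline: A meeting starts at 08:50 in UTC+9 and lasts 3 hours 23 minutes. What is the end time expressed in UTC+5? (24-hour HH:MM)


Start: 08:50 in UTC+9
Step 1 - add duration:
  minutes: 50 + 23 = 73 (carry 1h)
  hours: 8 + 3 + 1 = 12
  end in UTC+9: 12:13
Step 2 - convert UTC+9 -> UTC+5:
  offset difference: 5 - (9) = -4 hours
  12 + (-4) = 8 -> mod 24 = 8
Result: 08:13 in UTC+5

08:13


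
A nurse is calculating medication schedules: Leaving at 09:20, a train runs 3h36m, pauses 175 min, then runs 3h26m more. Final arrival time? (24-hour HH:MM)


Depart: 09:20
Leg 1: +216 min -> 12:56
Layover: +175 min -> 15:51
Leg 2: +206 min -> 19:17
Total travel: 597 minutes = 9h 57m
Arrival: 19:17

19:17


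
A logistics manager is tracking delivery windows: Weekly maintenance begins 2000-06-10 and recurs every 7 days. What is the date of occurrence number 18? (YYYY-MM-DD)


First occurrence: 2000-06-10 (occurrence 1)
Each occurrence is 7 days after the previous.
Occurrence 18 is 17 weeks after the first.
17 weeks = 119 days
2000-06-10 + 119 days = 2000-10-07

2000-10-07


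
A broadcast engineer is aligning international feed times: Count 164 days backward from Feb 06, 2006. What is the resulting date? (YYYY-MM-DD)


Start: 2006-02-06
Subtracting 164 days
Days already passed in February: 6
After going back through February: 158 more days to subtract
January 2006: 31 days, 127 remaining
December 2005: 31 days, 96 remaining
November 2005: 30 days, 66 remaining
October 2005: 31 days, 35 remaining
Result: 2005-08-26

2005-08-26


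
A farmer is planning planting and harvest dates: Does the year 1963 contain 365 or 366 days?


Year: 1963
Check leap year rules:
Divisible by 4? No
1963 is not a leap year
Days: 365

365


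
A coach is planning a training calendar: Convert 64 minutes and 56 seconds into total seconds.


Minutes: 64
Seconds: 56
Convert minutes to seconds: 64 x 60 = 3840
Add remaining seconds: 3840 + 56 = 3896

3896


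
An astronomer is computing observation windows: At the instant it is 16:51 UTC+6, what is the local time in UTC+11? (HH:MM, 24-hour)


Local time: 16:51 at UTC+6 (offset 6h)
Target zone: UTC+11 (offset 11h)
Difference: 11 - (6) = 5 hours
Calculation: 16 + (5) = 21
Result: 21:51

21:51


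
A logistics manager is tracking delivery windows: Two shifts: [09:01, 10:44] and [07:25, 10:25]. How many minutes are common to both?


Interval A: [541, 644] minutes from midnight
Interval B: [445, 625] minutes from midnight
Overlap start = max(541, 445) = 541
Overlap end = min(644, 625) = 625
Overlap = 625 - 541 = 84 minutes

84


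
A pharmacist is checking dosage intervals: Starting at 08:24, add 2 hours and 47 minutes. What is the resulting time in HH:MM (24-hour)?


Start time: 08:24
Adding: 2 hours 47 minutes
Minutes: 24 + 47 = 71
Minute overflow: 71 >= 60, so carry 1 hour, minutes = 11
Hours: 8 + 2 + 1 = 11
Result: 11:11

11:11


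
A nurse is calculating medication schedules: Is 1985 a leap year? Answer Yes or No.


Year: 1985
Divisible by 4? 1985 / 4 = 496.25 -> No
Not divisible by 4, so NOT a leap year

No


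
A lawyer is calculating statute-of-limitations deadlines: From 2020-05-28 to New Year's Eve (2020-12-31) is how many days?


Start: May 28, 2020
End: December 31, 2020
Days left in May: 3
June: 30
July: 31
August: 31
September: 30
... plus remaining months
Sum of remaining months: 214
Total: 3 + 214 = 217

217


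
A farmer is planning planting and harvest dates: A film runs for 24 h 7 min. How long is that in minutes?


Hours: 24
Minutes: 7
Convert hours to minutes: 24 x 60 = 1440
Add remaining minutes: 1440 + 7 = 1447

1447


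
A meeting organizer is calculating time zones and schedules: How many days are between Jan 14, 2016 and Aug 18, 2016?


Start date: 2016-01-14
End date: 2016-08-18
Jan 2016: +18 days
Feb 2016: +29 days
Mar 2016: +31 days
... (5 more months)
Total: 217 days

217


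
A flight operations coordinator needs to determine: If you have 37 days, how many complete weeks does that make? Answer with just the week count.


Total days: 37
Days per week: 7
Division: 37 / 7 = 5 remainder 2
Complete weeks: 5
Remaining days: 2

5


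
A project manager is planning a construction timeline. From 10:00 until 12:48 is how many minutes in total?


Start time: 10:00 = 600 minutes from midnight
End time: 12:48 = 768 minutes from midnight
Difference: 768 - 600 = 168 minutes
That is 2 hours and 48 minutes

168


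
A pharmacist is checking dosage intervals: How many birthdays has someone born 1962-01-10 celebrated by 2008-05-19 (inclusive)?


Birth: 1962-01-10
Reference: 2008-05-19
Year difference: 2008 - 1962 = 46
Has birthday (01-10) occurred by 05-19? Yes
Age in full years: 46

46


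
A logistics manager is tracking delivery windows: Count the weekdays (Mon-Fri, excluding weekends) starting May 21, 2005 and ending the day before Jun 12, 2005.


Start: 2005-05-21 (Saturday)
End (exclusive): 2005-06-12 (Sunday)
Total calendar days: 22
Full weeks: 22 // 7 = 3 -> 15 weekdays
Remaining 1 days starting on Saturday:
  Sat(-) -> 0 weekdays
Total business days: 15 + 0 = 15

15


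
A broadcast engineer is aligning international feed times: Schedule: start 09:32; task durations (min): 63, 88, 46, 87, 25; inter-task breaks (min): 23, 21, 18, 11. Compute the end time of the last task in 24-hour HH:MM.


Start: 09:32 = 572 min from midnight
  after task 1 (63 min): 10:35
  after break (23 min): 10:58
  after task 2 (88 min): 12:26
  after break (21 min): 12:47
  after task 3 (46 min): 13:33
  after break (18 min): 13:51
  after task 4 (87 min): 15:18
  after break (11 min): 15:29
  after task 5 (25 min): 15:54
Total elapsed: 382 minutes
End time: 15:54

15:54


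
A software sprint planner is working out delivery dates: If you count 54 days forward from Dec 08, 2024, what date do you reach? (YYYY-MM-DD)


Start: 2024-12-08
Adding 54 days
Days remaining in December: 23
After December: 31 days still to add
January 2025 has 31 days, need 31
Result: 2025-01-31

2025-01-31


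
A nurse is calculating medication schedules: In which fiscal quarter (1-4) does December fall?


Month: December (month 12)
Q1: January-March (months 1-3)
Q2: April-June (months 4-6)
Q3: July-September (months 7-9)
Q4: October-December (months 10-12)
Month 12 falls in Q4

4


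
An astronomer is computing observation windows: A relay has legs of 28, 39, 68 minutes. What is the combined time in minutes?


Durations: 28, 39, 68
Running sum: 28
+ 39 = 67
+ 68 = 135
Total duration: 135 minutes
That is 2 hours and 15 minutes

135


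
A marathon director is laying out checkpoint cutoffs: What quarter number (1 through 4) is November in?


Month: November (month 11)
Q1: January-March (months 1-3)
Q2: April-June (months 4-6)
Q3: July-September (months 7-9)
Q4: October-December (months 10-12)
Month 11 falls in Q4

4


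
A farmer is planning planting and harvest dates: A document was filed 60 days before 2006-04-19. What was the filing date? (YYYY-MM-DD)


Start: 2006-04-19
Subtracting 60 days
Days already passed in April: 19
After going back through April: 41 more days to subtract
March 2006: 31 days, 10 remaining
February 2006 has 28 days, need 10
Result: 2006-02-18

2006-02-18


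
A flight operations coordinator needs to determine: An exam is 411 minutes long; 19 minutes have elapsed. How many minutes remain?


Total budget: 411 minutes
Time used: 19 minutes
Remaining: 411 - 19 = 392 minutes
Percent used: 4.6%
Percent remaining: 95.4%

392


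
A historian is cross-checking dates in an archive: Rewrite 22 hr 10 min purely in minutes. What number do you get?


Hours: 22
Extra minutes: 10
Minutes per hour: 60
Hours to minutes: 22 x 60 = 1320
Total: 1320 + 10 = 1330

1330


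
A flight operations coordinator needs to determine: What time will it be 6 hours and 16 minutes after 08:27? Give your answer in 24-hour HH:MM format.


Start time: 08:27
Adding: 6 hours 16 minutes
Minutes: 27 + 16 = 43
Hours: 8 + 6 + 0 = 14
Result: 14:43

14:43


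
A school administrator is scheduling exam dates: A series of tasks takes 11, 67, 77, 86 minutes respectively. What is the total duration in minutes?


Durations: 11, 67, 77, 86
Running sum: 11
+ 67 = 78
+ 77 = 155
+ 86 = 241
Total duration: 241 minutes
That is 4 hours and 1 minutes

241


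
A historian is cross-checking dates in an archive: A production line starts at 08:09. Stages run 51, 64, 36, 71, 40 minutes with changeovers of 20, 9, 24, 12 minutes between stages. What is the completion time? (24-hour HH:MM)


Start: 08:09 = 489 min from midnight
  after task 1 (51 min): 09:00
  after break (20 min): 09:20
  after task 2 (64 min): 10:24
  after break (9 min): 10:33
  after task 3 (36 min): 11:09
  after break (24 min): 11:33
  after task 4 (71 min): 12:44
  after break (12 min): 12:56
  after task 5 (40 min): 13:36
Total elapsed: 327 minutes
End time: 13:36

13:36


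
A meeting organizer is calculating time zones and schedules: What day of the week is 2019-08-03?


Date: 2019-08-03
January 1, 2019 is a Tuesday
Day of year: 215
Offset from Jan 1: 214 days
214 mod 7 = 4
Result: Saturday

Saturday


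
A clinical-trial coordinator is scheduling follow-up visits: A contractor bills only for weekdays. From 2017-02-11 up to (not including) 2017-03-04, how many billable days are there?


Start: 2017-02-11 (Saturday)
End (exclusive): 2017-03-04 (Saturday)
Total calendar days: 21
Full weeks: 21 // 7 = 3 -> 15 weekdays
Remaining 0 days starting on Saturday:
Total business days: 15 + 0 = 15

15


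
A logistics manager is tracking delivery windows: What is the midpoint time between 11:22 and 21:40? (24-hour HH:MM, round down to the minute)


Start time: 11:22 = 682 minutes from midnight
End time: 21:40 = 1300 minutes from midnight
Sum: 682 + 1300 = 1982
Midpoint: 1982 / 2 = 991 minutes
Convert: 991 / 60 = 16 hours, 31 minutes
Result: 16:31

16:31


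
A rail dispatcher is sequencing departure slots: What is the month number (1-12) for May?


Calendar month order:
4. April
5. May <--
6. June
May is month number 5

5


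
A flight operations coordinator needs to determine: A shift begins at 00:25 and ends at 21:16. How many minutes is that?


Start time: 00:25 = 25 minutes from midnight
End time: 21:16 = 1276 minutes from midnight
Difference: 1276 - 25 = 1251 minutes
That is 20 hours and 51 minutes

1251


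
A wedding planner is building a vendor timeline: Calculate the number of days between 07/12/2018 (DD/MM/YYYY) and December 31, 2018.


Start: December 07, 2018
End: December 31, 2018
Days left in December: 24
Total: 24 days

24


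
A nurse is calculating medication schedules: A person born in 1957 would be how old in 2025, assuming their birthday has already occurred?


Birth year: 1957
Current year: 2025
Age = current year - birth year
Age = 2025 - 1957 = 68

68


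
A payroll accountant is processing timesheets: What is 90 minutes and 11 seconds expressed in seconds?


Minutes: 90
Extra seconds: 11
Seconds per minute: 60
Minutes to seconds: 90 x 60 = 5400
Total: 5400 + 11 = 5411

5411


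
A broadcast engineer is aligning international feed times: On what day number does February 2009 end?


Month: February
Year: 2009
2009 is not a leap year
February has 28 days
Total: 28 days

28


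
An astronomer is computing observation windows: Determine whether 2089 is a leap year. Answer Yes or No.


Year: 2089
Divisible by 4? 2089 / 4 = 522.25 -> No
Not divisible by 4, so NOT a leap year

No


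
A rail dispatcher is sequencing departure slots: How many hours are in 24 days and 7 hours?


Days: 24
Extra hours: 7
Hours per day: 24
Days to hours: 24 x 24 = 576
Total: 576 + 7 = 583

583


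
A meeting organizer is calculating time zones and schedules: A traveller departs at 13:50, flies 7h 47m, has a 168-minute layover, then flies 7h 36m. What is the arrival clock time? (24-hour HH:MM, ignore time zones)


Depart: 13:50
Leg 1: +467 min -> 21:37
Layover: +168 min -> 00:25
Leg 2: +456 min -> 08:01
Total travel: 1091 minutes = 18h 11m
Arrival: 08:01

08:01


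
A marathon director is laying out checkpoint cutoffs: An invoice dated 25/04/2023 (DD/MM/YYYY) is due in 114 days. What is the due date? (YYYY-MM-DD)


Start: 2023-04-25
Adding 114 days
Days remaining in April: 5
After April: 109 days still to add
May 2023: 31 days, 78 remaining
June 2023: 30 days, 48 remaining
July 2023: 31 days, 17 remaining
August 2023 has 31 days, need 17
Result: 2023-08-17

2023-08-17


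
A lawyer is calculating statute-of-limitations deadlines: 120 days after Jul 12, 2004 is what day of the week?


Start: 2004-07-12 (Monday)
Step 1 - find target date: add 120 days
  2004-07-12 + 120 days = 2004-11-09
Step 2 - day of week:
  120 mod 7 = 1
  Monday + 1 days -> Tuesday
Result: Tuesday (2004-11-09)

Tuesday


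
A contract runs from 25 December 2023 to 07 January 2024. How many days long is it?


Start date: 2023-12-25
End date: 2024-01-07
Dec 2023: +7 days
Jan 2024: +6 days
Total: 13 days

13


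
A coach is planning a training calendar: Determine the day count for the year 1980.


Year: 1980
Check leap year rules:
Divisible by 4? Yes
Divisible by 100? No
1980 is a leap year
Days: 366

366


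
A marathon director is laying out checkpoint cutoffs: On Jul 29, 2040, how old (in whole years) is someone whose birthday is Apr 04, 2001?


Birth: 2001-04-04
Reference: 2040-07-29
Year difference: 2040 - 2001 = 39
Has birthday (04-04) occurred by 07-29? Yes
Age in full years: 39

39


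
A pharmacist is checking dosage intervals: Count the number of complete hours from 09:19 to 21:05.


Start: 09:19
End: 21:05
Hour difference: 21 - 9 = 12 hours
Minute difference: 5 - 19 = -14 minutes
Total minutes: 706
Complete hours: 706 / 60 = 11 (remainder 46)

11


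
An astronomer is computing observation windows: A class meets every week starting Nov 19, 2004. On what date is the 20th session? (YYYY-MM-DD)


First occurrence: 2004-11-19 (occurrence 1)
Each occurrence is 7 days after the previous.
Occurrence 20 is 19 weeks after the first.
19 weeks = 133 days
2004-11-19 + 133 days = 2005-04-01

2005-04-01


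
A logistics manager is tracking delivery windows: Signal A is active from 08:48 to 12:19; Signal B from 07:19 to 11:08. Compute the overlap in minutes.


Interval A: [528, 739] minutes from midnight
Interval B: [439, 668] minutes from midnight
Overlap start = max(528, 439) = 528
Overlap end = min(739, 668) = 668
Overlap = 668 - 528 = 140 minutes

140


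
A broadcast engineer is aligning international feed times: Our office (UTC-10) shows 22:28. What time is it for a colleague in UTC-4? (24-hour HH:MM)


Local time: 22:28 at UTC-10 (offset -10h)
Target zone: UTC-4 (offset -4h)
Difference: -4 - (-10) = 6 hours
Calculation: 22 + (6) = 28
Wraparound: (28) mod 24 = 4
Result: 04:28

04:28


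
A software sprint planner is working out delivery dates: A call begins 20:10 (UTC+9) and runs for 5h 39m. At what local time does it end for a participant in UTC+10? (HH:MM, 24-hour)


Start: 20:10 in UTC+9
Step 1 - add duration:
  minutes: 10 + 39 = 49
  hours: 20 + 5 + 0 = 25
  end in UTC+9: 01:49
Step 2 - convert UTC+9 -> UTC+10:
  offset difference: 10 - (9) = 1 hours
  1 + (1) = 2 -> mod 24 = 2
Result: 02:49 in UTC+10

02:49


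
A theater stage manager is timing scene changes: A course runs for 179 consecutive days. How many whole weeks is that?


Total days: 179
Days per week: 7
Division: 179 / 7 = 25 remainder 4
Complete weeks: 25
Remaining days: 4

25


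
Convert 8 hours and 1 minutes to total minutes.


Hours: 8
Minutes: 1
Convert hours to minutes: 8 x 60 = 480
Add remaining minutes: 480 + 1 = 481

481


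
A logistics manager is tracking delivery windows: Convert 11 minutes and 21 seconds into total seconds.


Minutes: 11
Seconds: 21
Convert minutes to seconds: 11 x 60 = 660
Add remaining seconds: 660 + 21 = 681

681


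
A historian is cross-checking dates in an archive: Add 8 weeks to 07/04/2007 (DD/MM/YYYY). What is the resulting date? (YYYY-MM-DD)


Start: 2007-04-07
Weeks to add: 8
Convert to days: 8 x 7 = 56 days
Add 56 days to 2007-04-07
Result: 2007-06-02

2007-06-02


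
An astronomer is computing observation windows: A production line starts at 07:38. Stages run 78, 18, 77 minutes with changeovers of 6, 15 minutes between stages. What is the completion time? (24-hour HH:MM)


Start: 07:38 = 458 min from midnight
  after task 1 (78 min): 08:56
  after break (6 min): 09:02
  after task 2 (18 min): 09:20
  after break (15 min): 09:35
  after task 3 (77 min): 10:52
Total elapsed: 194 minutes
End time: 10:52

10:52


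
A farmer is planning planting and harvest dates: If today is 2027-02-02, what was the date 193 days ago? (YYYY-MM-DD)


Start: 2027-02-02
Subtracting 193 days
Days already passed in February: 2
After going back through February: 191 more days to subtract
January 2027: 31 days, 160 remaining
December 2026: 31 days, 129 remaining
November 2026: 30 days, 99 remaining
October 2026: 31 days, 68 remaining
Result: 2026-07-24

2026-07-24


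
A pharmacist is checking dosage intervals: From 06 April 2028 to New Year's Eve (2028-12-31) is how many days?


Start: April 06, 2028
End: December 31, 2028
Days left in April: 24
May: 31
June: 30
July: 31
August: 31
... plus remaining months
Sum of remaining months: 245
Total: 24 + 245 = 269

269


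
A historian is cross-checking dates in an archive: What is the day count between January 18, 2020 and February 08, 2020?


Start date: 2020-01-18
End date: 2020-02-08
Jan 2020: +14 days
Feb 2020: +7 days
Total: 21 days

21


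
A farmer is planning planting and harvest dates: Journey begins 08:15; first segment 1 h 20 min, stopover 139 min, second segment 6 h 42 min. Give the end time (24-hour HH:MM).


Depart: 08:15
Leg 1: +80 min -> 09:35
Layover: +139 min -> 11:54
Leg 2: +402 min -> 18:36
Total travel: 621 minutes = 10h 21m
Arrival: 18:36

18:36


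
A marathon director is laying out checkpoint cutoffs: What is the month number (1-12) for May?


Calendar month order:
4. April
5. May <--
6. June
May is month number 5

5


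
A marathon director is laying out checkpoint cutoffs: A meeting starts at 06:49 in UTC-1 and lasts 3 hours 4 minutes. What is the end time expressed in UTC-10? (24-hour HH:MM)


Start: 06:49 in UTC-1
Step 1 - add duration:
  minutes: 49 + 4 = 53
  hours: 6 + 3 + 0 = 9
  end in UTC-1: 09:53
Step 2 - convert UTC-1 -> UTC-10:
  offset difference: -10 - (-1) = -9 hours
  9 + (-9) = 0 -> mod 24 = 0
Result: 00:53 in UTC-10

00:53


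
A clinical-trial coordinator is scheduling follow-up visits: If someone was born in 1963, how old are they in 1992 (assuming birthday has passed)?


Birth year: 1963
Current year: 1992
Age = current year - birth year
Age = 1992 - 1963 = 29

29


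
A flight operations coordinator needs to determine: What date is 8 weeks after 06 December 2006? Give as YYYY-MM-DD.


Start: 2006-12-06
Weeks to add: 8
Convert to days: 8 x 7 = 56 days
Add 56 days to 2006-12-06
Result: 2007-01-31

2007-01-31


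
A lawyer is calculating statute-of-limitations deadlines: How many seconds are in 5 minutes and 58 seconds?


Minutes: 5
Extra seconds: 58
Seconds per minute: 60
Minutes to seconds: 5 x 60 = 300
Total: 300 + 58 = 358

358


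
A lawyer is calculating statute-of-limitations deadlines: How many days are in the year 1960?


Year: 1960
Check leap year rules:
Divisible by 4? Yes
Divisible by 100? No
1960 is a leap year
Days: 366

366


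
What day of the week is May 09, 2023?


Date: 2023-05-09
January 1, 2023 is a Sunday
Day of year: 129
Offset from Jan 1: 128 days
128 mod 7 = 2
Result: Tuesday

Tuesday


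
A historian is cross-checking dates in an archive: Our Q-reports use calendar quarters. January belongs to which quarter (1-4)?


Month: January (month 1)
Q1: January-March (months 1-3)
Q2: April-June (months 4-6)
Q3: July-September (months 7-9)
Q4: October-December (months 10-12)
Month 1 falls in Q1

1


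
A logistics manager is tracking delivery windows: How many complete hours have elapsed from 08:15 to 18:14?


Start: 08:15
End: 18:14
Hour difference: 18 - 8 = 10 hours
Minute difference: 14 - 15 = -1 minutes
Total minutes: 599
Complete hours: 599 / 60 = 9 (remainder 59)

9


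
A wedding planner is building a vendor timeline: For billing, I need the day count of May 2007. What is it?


Month: May
Year: 2007
May is a 31-day month
Total: 31 days

31


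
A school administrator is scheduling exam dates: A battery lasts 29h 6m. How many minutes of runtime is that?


Hours: 29
Extra minutes: 6
Minutes per hour: 60
Hours to minutes: 29 x 60 = 1740
Total: 1740 + 6 = 1746

1746


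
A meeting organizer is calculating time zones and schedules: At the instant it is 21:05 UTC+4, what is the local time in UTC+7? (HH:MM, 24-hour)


Local time: 21:05 at UTC+4 (offset 4h)
Target zone: UTC+7 (offset 7h)
Difference: 7 - (4) = 3 hours
Calculation: 21 + (3) = 24
Wraparound: (24) mod 24 = 0
Result: 00:05

00:05


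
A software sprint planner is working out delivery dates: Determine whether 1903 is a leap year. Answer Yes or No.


Year: 1903
Divisible by 4? 1903 / 4 = 475.75 -> No
Not divisible by 4, so NOT a leap year

No


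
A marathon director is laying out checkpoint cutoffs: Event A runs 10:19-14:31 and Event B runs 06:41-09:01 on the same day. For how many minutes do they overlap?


Interval A: [619, 871] minutes from midnight
Interval B: [401, 541] minutes from midnight
Overlap start = max(619, 401) = 619
Overlap end = min(871, 541) = 541
End <= start, so the intervals do not overlap: 0 minutes

0


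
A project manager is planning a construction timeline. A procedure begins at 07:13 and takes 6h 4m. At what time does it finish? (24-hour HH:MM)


Start time: 07:13
Adding: 6 hours 4 minutes
Minutes: 13 + 4 = 17
Hours: 7 + 6 + 0 = 13
Result: 13:17

13:17


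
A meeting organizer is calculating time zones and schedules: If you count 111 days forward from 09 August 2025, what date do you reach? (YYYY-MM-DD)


Start: 2025-08-09
Adding 111 days
Days remaining in August: 22
After August: 89 days still to add
September 2025: 30 days, 59 remaining
October 2025: 31 days, 28 remaining
November 2025 has 30 days, need 28
Result: 2025-11-28

2025-11-28


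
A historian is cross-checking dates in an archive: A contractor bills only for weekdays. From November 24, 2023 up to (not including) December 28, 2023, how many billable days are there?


Start: 2023-11-24 (Friday)
End (exclusive): 2023-12-28 (Thursday)
Total calendar days: 34
Full weeks: 34 // 7 = 4 -> 20 weekdays
Remaining 6 days starting on Friday:
  Fri(w), Sat(-), Sun(-), Mon(w), Tue(w), Wed(w) -> 4 weekdays
Total business days: 20 + 4 = 24

24


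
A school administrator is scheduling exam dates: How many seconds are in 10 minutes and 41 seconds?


Minutes: 10
Seconds: 41
Convert minutes to seconds: 10 x 60 = 600
Add remaining seconds: 600 + 41 = 641

641


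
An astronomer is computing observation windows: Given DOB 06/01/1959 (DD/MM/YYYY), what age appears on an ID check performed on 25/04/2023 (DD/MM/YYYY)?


Birth: 1959-01-06
Reference: 2023-04-25
Year difference: 2023 - 1959 = 64
Has birthday (01-06) occurred by 04-25? Yes
Age in full years: 64

64


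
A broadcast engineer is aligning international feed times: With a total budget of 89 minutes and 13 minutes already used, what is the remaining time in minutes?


Total budget: 89 minutes
Time used: 13 minutes
Remaining: 89 - 13 = 76 minutes
Percent used: 14.6%
Percent remaining: 85.4%

76


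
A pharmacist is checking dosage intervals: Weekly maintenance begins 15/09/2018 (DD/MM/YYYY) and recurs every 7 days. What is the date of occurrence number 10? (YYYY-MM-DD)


First occurrence: 2018-09-15 (occurrence 1)
Each occurrence is 7 days after the previous.
Occurrence 10 is 9 weeks after the first.
9 weeks = 63 days
2018-09-15 + 63 days = 2018-11-17

2018-11-17


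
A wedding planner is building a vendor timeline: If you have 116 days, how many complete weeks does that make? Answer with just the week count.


Total days: 116
Days per week: 7
Division: 116 / 7 = 16 remainder 4
Complete weeks: 16
Remaining days: 4

16


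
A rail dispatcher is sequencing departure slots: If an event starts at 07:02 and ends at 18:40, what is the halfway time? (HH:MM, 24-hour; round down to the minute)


Start time: 07:02 = 422 minutes from midnight
End time: 18:40 = 1120 minutes from midnight
Sum: 422 + 1120 = 1542
Midpoint: 1542 / 2 = 771 minutes
Convert: 771 / 60 = 12 hours, 51 minutes
Result: 12:51

12:51


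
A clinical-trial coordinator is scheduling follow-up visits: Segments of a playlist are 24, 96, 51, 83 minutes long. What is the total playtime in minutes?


Durations: 24, 96, 51, 83
Running sum: 24
+ 96 = 120
+ 51 = 171
+ 83 = 254
Total duration: 254 minutes
That is 4 hours and 14 minutes

254


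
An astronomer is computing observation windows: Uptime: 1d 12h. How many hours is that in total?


Days: 1
Extra hours: 12
Hours per day: 24
Days to hours: 1 x 24 = 24
Total: 24 + 12 = 36

36


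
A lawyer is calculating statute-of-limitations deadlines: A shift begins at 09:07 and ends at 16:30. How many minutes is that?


Start time: 09:07 = 547 minutes from midnight
End time: 16:30 = 990 minutes from midnight
Difference: 990 - 547 = 443 minutes
That is 7 hours and 23 minutes

443


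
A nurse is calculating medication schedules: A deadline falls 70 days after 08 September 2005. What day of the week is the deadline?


Start: 2005-09-08 (Thursday)
Step 1 - find target date: add 70 days
  2005-09-08 + 70 days = 2005-11-17
Step 2 - day of week:
  70 mod 7 = 0
  Thursday + 0 days -> Thursday
Result: Thursday (2005-11-17)

Thursday


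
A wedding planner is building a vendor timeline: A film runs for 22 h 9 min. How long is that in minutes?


Hours: 22
Minutes: 9
Convert hours to minutes: 22 x 60 = 1320
Add remaining minutes: 1320 + 9 = 1329

1329


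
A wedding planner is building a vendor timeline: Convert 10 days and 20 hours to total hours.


Days: 10
Extra hours: 20
Hours per day: 24
Days to hours: 10 x 24 = 240
Total: 240 + 20 = 260

260


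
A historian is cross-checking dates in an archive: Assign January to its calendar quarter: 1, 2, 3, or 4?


Month: January (month 1)
Q1: January-March (months 1-3)
Q2: April-June (months 4-6)
Q3: July-September (months 7-9)
Q4: October-December (months 10-12)
Month 1 falls in Q1

1


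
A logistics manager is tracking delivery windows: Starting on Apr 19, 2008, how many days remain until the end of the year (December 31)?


Start: April 19, 2008
End: December 31, 2008
Days left in April: 11
May: 31
June: 30
July: 31
August: 31
... plus remaining months
Sum of remaining months: 245
Total: 11 + 245 = 256

256


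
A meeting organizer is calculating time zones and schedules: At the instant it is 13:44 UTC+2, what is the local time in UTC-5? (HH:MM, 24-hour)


Local time: 13:44 at UTC+2 (offset 2h)
Target zone: UTC-5 (offset -5h)
Difference: -5 - (2) = -7 hours
Calculation: 13 + (-7) = 6
Result: 06:44

06:44


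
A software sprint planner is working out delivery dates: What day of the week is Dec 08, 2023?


Date: 2023-12-08
January 1, 2023 is a Sunday
Day of year: 342
Offset from Jan 1: 341 days
341 mod 7 = 5
Result: Friday

Friday


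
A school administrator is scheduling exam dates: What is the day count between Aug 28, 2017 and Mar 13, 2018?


Start date: 2017-08-28
End date: 2018-03-13
Aug 2017: +4 days
Sep 2017: +30 days
Oct 2017: +31 days
... (5 more months)
Total: 197 days

197


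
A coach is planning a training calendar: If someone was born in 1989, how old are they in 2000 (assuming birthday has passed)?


Birth year: 1989
Current year: 2000
Age = current year - birth year
Age = 2000 - 1989 = 11

11


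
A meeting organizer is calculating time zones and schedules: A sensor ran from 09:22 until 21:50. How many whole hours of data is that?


Start: 09:22
End: 21:50
Hour difference: 21 - 9 = 12 hours
Minute difference: 50 - 22 = 28 minutes
Total minutes: 748
Complete hours: 748 / 60 = 12 (remainder 28)

12


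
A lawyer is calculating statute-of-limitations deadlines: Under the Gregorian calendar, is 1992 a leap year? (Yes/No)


Year: 1992
Divisible by 4? 1992 / 4 = 498.0 -> Yes
Divisible by 100? 1992 / 100 = 19.92 -> No
Divisible by 4 but not 100, so it IS a leap year

Yes


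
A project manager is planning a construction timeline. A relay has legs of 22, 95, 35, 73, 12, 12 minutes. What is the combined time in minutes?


Durations: 22, 95, 35, 73, 12, 12
Running sum: 22
+ 95 = 117
+ 35 = 152
+ 73 = 225
+ 12 = 237
+ 12 = 249
Total duration: 249 minutes
That is 4 hours and 9 minutes

249


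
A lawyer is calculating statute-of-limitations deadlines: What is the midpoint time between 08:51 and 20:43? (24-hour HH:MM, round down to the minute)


Start time: 08:51 = 531 minutes from midnight
End time: 20:43 = 1243 minutes from midnight
Sum: 531 + 1243 = 1774
Midpoint: 1774 / 2 = 887 minutes
Convert: 887 / 60 = 14 hours, 47 minutes
Result: 14:47

14:47


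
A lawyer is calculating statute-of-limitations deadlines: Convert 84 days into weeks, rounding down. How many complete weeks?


Total days: 84
Days per week: 7
Division: 84 / 7 = 12 remainder 0
Complete weeks: 12
Remaining days: 0

12


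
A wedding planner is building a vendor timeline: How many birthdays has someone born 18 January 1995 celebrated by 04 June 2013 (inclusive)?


Birth: 1995-01-18
Reference: 2013-06-04
Year difference: 2013 - 1995 = 18
Has birthday (01-18) occurred by 06-04? Yes
Age in full years: 18

18


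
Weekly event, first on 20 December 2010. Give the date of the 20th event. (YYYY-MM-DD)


First occurrence: 2010-12-20 (occurrence 1)
Each occurrence is 7 days after the previous.
Occurrence 20 is 19 weeks after the first.
19 weeks = 133 days
2010-12-20 + 133 days = 2011-05-02

2011-05-02


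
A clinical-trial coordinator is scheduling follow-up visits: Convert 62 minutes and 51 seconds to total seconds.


Minutes: 62
Extra seconds: 51
Seconds per minute: 60
Minutes to seconds: 62 x 60 = 3720
Total: 3720 + 51 = 3771

3771


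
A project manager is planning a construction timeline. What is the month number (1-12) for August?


Calendar month order:
7. July
8. August <--
9. September
August is month number 8

8


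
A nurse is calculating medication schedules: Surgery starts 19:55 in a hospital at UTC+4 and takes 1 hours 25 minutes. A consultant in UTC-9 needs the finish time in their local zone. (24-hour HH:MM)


Start: 19:55 in UTC+4
Step 1 - add duration:
  minutes: 55 + 25 = 80 (carry 1h)
  hours: 19 + 1 + 1 = 21
  end in UTC+4: 21:20
Step 2 - convert UTC+4 -> UTC-9:
  offset difference: -9 - (4) = -13 hours
  21 + (-13) = 8 -> mod 24 = 8
Result: 08:20 in UTC-9

08:20


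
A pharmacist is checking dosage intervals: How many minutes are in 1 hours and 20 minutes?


Hours: 1
Extra minutes: 20
Minutes per hour: 60
Hours to minutes: 1 x 60 = 60
Total: 60 + 20 = 80

80


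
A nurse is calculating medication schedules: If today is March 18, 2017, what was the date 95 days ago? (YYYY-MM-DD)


Start: 2017-03-18
Subtracting 95 days
Days already passed in March: 18
After going back through March: 77 more days to subtract
February 2017: 28 days, 49 remaining
January 2017: 31 days, 18 remaining
December 2016 has 31 days, need 18
Result: 2016-12-13

2016-12-13


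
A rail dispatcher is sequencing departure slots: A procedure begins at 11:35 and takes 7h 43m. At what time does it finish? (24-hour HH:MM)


Start time: 11:35
Adding: 7 hours 43 minutes
Minutes: 35 + 43 = 78
Minute overflow: 78 >= 60, so carry 1 hour, minutes = 18
Hours: 11 + 7 + 1 = 19
Result: 19:18

19:18


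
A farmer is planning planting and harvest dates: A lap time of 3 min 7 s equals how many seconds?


Minutes: 3
Seconds: 7
Convert minutes to seconds: 3 x 60 = 180
Add remaining seconds: 180 + 7 = 187

187


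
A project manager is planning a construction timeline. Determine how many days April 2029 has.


Month: April
Year: 2029
April is a 30-day month
Total: 30 days

30


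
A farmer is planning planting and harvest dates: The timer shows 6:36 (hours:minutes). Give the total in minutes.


Hours: 6
Minutes: 36
Convert hours to minutes: 6 x 60 = 360
Add remaining minutes: 360 + 36 = 396

396


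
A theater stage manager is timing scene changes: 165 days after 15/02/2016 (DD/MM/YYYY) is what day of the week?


Start: 2016-02-15 (Monday)
Step 1 - find target date: add 165 days
  2016-02-15 + 165 days = 2016-07-29
Step 2 - day of week:
  165 mod 7 = 4
  Monday + 4 days -> Friday
Result: Friday (2016-07-29)

Friday


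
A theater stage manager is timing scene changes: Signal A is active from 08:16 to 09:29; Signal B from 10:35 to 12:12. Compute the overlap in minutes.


Interval A: [496, 569] minutes from midnight
Interval B: [635, 732] minutes from midnight
Overlap start = max(496, 635) = 635
Overlap end = min(569, 732) = 569
End <= start, so the intervals do not overlap: 0 minutes

0


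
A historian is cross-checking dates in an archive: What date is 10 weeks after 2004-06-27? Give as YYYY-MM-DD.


Start: 2004-06-27
Weeks to add: 10
Convert to days: 10 x 7 = 70 days
Add 70 days to 2004-06-27
Result: 2004-09-05

2004-09-05


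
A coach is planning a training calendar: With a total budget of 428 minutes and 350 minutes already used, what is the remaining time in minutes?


Total budget: 428 minutes
Time used: 350 minutes
Remaining: 428 - 350 = 78 minutes
Percent used: 81.8%
Percent remaining: 18.2%

78


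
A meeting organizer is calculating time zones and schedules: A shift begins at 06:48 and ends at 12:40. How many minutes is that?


Start time: 06:48 = 408 minutes from midnight
End time: 12:40 = 760 minutes from midnight
Difference: 760 - 408 = 352 minutes
That is 5 hours and 52 minutes

352


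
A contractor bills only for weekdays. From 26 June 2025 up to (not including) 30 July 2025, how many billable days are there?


Start: 2025-06-26 (Thursday)
End (exclusive): 2025-07-30 (Wednesday)
Total calendar days: 34
Full weeks: 34 // 7 = 4 -> 20 weekdays
Remaining 6 days starting on Thursday:
  Thu(w), Fri(w), Sat(-), Sun(-), Mon(w), Tue(w) -> 4 weekdays
Total business days: 20 + 4 = 24

24


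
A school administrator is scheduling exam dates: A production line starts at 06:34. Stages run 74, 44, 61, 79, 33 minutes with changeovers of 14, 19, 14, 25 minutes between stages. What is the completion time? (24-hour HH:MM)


Start: 06:34 = 394 min from midnight
  after task 1 (74 min): 07:48
  after break (14 min): 08:02
  after task 2 (44 min): 08:46
  after break (19 min): 09:05
  after task 3 (61 min): 10:06
  after break (14 min): 10:20
  after task 4 (79 min): 11:39
  after break (25 min): 12:04
  after task 5 (33 min): 12:37
Total elapsed: 363 minutes
End time: 12:37

12:37


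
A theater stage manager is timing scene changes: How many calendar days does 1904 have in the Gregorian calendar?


Year: 1904
Check leap year rules:
Divisible by 4? Yes
Divisible by 100? No
1904 is a leap year
Days: 366

366


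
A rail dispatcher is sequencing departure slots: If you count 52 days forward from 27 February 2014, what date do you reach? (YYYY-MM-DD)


Start: 2014-02-27
Adding 52 days
Days remaining in February: 1
After February: 51 days still to add
March 2014: 31 days, 20 remaining
April 2014 has 30 days, need 20
Result: 2014-04-20

2014-04-20


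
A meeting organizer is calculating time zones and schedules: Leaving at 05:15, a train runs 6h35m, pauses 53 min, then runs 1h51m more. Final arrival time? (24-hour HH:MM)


Depart: 05:15
Leg 1: +395 min -> 11:50
Layover: +53 min -> 12:43
Leg 2: +111 min -> 14:34
Total travel: 559 minutes = 9h 19m
Arrival: 14:34

14:34


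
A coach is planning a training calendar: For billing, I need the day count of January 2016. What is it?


Month: January
Year: 2016
January is a 31-day month
Total: 31 days

31


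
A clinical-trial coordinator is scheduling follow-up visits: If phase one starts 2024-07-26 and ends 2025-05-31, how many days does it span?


Start date: 2024-07-26
End date: 2025-05-31
Jul 2024: +6 days
Aug 2024: +31 days
Sep 2024: +30 days
... (8 more months)
Total: 309 days

309


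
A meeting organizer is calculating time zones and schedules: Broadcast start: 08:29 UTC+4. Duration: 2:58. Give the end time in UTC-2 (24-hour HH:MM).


Start: 08:29 in UTC+4
Step 1 - add duration:
  minutes: 29 + 58 = 87 (carry 1h)
  hours: 8 + 2 + 1 = 11
  end in UTC+4: 11:27
Step 2 - convert UTC+4 -> UTC-2:
  offset difference: -2 - (4) = -6 hours
  11 + (-6) = 5 -> mod 24 = 5
Result: 05:27 in UTC-2

05:27


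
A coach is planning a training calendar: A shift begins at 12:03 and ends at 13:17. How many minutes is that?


Start time: 12:03 = 723 minutes from midnight
End time: 13:17 = 797 minutes from midnight
Difference: 797 - 723 = 74 minutes
That is 1 hours and 14 minutes

74


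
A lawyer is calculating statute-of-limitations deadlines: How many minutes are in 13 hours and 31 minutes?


Hours: 13
Extra minutes: 31
Minutes per hour: 60
Hours to minutes: 13 x 60 = 780
Total: 780 + 31 = 811

811


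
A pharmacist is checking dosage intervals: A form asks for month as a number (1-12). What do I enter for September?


Calendar month order:
8. August
9. September <--
10. October
September is month number 9

9


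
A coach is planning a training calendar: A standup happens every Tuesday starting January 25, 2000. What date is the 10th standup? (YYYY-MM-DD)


First occurrence: 2000-01-25 (occurrence 1)
Each occurrence is 7 days after the previous.
Occurrence 10 is 9 weeks after the first.
9 weeks = 63 days
2000-01-25 + 63 days = 2000-03-28

2000-03-28


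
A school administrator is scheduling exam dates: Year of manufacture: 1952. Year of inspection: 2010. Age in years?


Birth year: 1952
Current year: 2010
Age = current year - birth year
Age = 2010 - 1952 = 58

58
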